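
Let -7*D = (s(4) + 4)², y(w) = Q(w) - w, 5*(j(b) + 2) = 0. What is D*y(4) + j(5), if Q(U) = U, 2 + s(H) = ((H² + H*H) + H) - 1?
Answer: -2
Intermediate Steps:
j(b) = -2 (j(b) = -2 + (⅕)*0 = -2 + 0 = -2)
s(H) = -3 + H + 2*H² (s(H) = -2 + (((H² + H*H) + H) - 1) = -2 + (((H² + H²) + H) - 1) = -2 + ((2*H² + H) - 1) = -2 + ((H + 2*H²) - 1) = -2 + (-1 + H + 2*H²) = -3 + H + 2*H²)
y(w) = 0 (y(w) = w - w = 0)
D = -1369/7 (D = -((-3 + 4 + 2*4²) + 4)²/7 = -((-3 + 4 + 2*16) + 4)²/7 = -((-3 + 4 + 32) + 4)²/7 = -(33 + 4)²/7 = -⅐*37² = -⅐*1369 = -1369/7 ≈ -195.57)
D*y(4) + j(5) = -1369/7*0 - 2 = 0 - 2 = -2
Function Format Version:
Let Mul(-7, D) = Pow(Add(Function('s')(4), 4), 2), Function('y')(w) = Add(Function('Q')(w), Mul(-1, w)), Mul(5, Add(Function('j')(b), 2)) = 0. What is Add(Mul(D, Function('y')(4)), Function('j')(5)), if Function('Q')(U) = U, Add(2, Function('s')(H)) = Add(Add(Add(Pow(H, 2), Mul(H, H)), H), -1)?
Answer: -2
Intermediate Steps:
Function('j')(b) = -2 (Function('j')(b) = Add(-2, Mul(Rational(1, 5), 0)) = Add(-2, 0) = -2)
Function('s')(H) = Add(-3, H, Mul(2, Pow(H, 2))) (Function('s')(H) = Add(-2, Add(Add(Add(Pow(H, 2), Mul(H, H)), H), -1)) = Add(-2, Add(Add(Add(Pow(H, 2), Pow(H, 2)), H), -1)) = Add(-2, Add(Add(Mul(2, Pow(H, 2)), H), -1)) = Add(-2, Add(Add(H, Mul(2, Pow(H, 2))), -1)) = Add(-2, Add(-1, H, Mul(2, Pow(H, 2)))) = Add(-3, H, Mul(2, Pow(H, 2))))
Function('y')(w) = 0 (Function('y')(w) = Add(w, Mul(-1, w)) = 0)
D = Rational(-1369, 7) (D = Mul(Rational(-1, 7), Pow(Add(Add(-3, 4, Mul(2, Pow(4, 2))), 4), 2)) = Mul(Rational(-1, 7), Pow(Add(Add(-3, 4, Mul(2, 16)), 4), 2)) = Mul(Rational(-1, 7), Pow(Add(Add(-3, 4, 32), 4), 2)) = Mul(Rational(-1, 7), Pow(Add(33, 4), 2)) = Mul(Rational(-1, 7), Pow(37, 2)) = Mul(Rational(-1, 7), 1369) = Rational(-1369, 7) ≈ -195.57)
Add(Mul(D, Function('y')(4)), Function('j')(5)) = Add(Mul(Rational(-1369, 7), 0), -2) = Add(0, -2) = -2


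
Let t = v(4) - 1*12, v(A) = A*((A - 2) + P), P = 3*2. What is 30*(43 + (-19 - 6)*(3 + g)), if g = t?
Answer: -15960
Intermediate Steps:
P = 6
v(A) = A*(4 + A) (v(A) = A*((A - 2) + 6) = A*((-2 + A) + 6) = A*(4 + A))
t = 20 (t = 4*(4 + 4) - 1*12 = 4*8 - 12 = 32 - 12 = 20)
g = 20
30*(43 + (-19 - 6)*(3 + g)) = 30*(43 + (-19 - 6)*(3 + 20)) = 30*(43 - 25*23) = 30*(43 - 575) = 30*(-532) = -15960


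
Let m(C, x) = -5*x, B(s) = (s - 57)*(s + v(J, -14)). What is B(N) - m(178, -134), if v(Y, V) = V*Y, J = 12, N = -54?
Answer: 23972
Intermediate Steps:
B(s) = (-168 + s)*(-57 + s) (B(s) = (s - 57)*(s - 14*12) = (-57 + s)*(s - 168) = (-57 + s)*(-168 + s) = (-168 + s)*(-57 + s))
B(N) - m(178, -134) = (9576 + (-54)² - 225*(-54)) - (-5)*(-134) = (9576 + 2916 + 12150) - 1*670 = 24642 - 670 = 23972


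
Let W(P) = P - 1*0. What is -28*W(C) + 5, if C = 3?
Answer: -79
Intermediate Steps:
W(P) = P (W(P) = P + 0 = P)
-28*W(C) + 5 = -28*3 + 5 = -84 + 5 = -79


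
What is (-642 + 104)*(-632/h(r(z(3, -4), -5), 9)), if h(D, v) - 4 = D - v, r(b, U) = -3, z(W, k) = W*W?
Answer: -42502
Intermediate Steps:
z(W, k) = W²
h(D, v) = 4 + D - v (h(D, v) = 4 + (D - v) = 4 + D - v)
(-642 + 104)*(-632/h(r(z(3, -4), -5), 9)) = (-642 + 104)*(-632/(4 - 3 - 1*9)) = -(-340016)/(4 - 3 - 9) = -(-340016)/(-8) = -(-340016)*(-1)/8 = -538*79 = -42502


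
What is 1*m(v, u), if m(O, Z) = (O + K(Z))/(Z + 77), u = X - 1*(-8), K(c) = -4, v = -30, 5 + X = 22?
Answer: -⅓ ≈ -0.33333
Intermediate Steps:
X = 17 (X = -5 + 22 = 17)
u = 25 (u = 17 - 1*(-8) = 17 + 8 = 25)
m(O, Z) = (-4 + O)/(77 + Z) (m(O, Z) = (O - 4)/(Z + 77) = (-4 + O)/(77 + Z))
1*m(v, u) = 1*((-4 - 30)/(77 + 25)) = 1*(-34/102) = 1*((1/102)*(-34)) = 1*(-⅓) = -⅓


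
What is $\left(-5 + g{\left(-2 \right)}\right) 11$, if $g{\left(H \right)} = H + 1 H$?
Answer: $-99$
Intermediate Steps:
$g{\left(H \right)} = 2 H$ ($g{\left(H \right)} = H + H = 2 H$)
$\left(-5 + g{\left(-2 \right)}\right) 11 = \left(-5 + 2 \left(-2\right)\right) 11 = \left(-5 - 4\right) 11 = \left(-9\right) 11 = -99$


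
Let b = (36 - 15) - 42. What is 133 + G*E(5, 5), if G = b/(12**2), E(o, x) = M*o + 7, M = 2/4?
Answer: 12635/96 ≈ 131.61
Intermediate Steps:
b = -21 (b = 21 - 42 = -21)
M = 1/2 (M = 2*(1/4) = 1/2 ≈ 0.50000)
E(o, x) = 7 + o/2 (E(o, x) = o/2 + 7 = 7 + o/2)
G = -7/48 (G = -21/(12**2) = -21/144 = -21*1/144 = -7/48 ≈ -0.14583)
133 + G*E(5, 5) = 133 - 7*(7 + (1/2)*5)/48 = 133 - 7*(7 + 5/2)/48 = 133 - 7/48*19/2 = 133 - 133/96 = 12635/96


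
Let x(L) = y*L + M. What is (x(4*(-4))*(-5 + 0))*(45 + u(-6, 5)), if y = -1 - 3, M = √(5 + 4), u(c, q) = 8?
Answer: -17755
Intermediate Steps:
M = 3 (M = √9 = 3)
y = -4
x(L) = 3 - 4*L (x(L) = -4*L + 3 = 3 - 4*L)
(x(4*(-4))*(-5 + 0))*(45 + u(-6, 5)) = ((3 - 16*(-4))*(-5 + 0))*(45 + 8) = ((3 - 4*(-16))*(-5))*53 = ((3 + 64)*(-5))*53 = (67*(-5))*53 = -335*53 = -17755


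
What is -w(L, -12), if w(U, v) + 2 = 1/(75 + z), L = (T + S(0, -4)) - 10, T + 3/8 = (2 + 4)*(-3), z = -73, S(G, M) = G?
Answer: 3/2 ≈ 1.5000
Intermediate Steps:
T = -147/8 (T = -3/8 + (2 + 4)*(-3) = -3/8 + 6*(-3) = -3/8 - 18 = -147/8 ≈ -18.375)
L = -227/8 (L = (-147/8 + 0) - 10 = -147/8 - 10 = -227/8 ≈ -28.375)
w(U, v) = -3/2 (w(U, v) = -2 + 1/(75 - 73) = -2 + 1/2 = -3/2)
-w(L, -12) = -1*(-3/2) = 3/2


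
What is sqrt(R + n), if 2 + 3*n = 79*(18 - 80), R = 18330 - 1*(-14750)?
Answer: 2*sqrt(70755)/3 ≈ 177.33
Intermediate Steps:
R = 33080 (R = 18330 + 14750 = 33080)
n = -4900/3 (n = -2/3 + (79*(18 - 80))/3 = -2/3 + (79*(-62))/3 = -2/3 + (1/3)*(-4898) = -2/3 - 4898/3 = -4900/3 ≈ -1633.3)
sqrt(R + n) = sqrt(33080 - 4900/3) = sqrt(94340/3) = 2*sqrt(70755)/3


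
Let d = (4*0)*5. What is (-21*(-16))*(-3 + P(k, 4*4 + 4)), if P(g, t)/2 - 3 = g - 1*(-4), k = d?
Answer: 3696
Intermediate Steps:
d = 0 (d = 0*5 = 0)
k = 0
P(g, t) = 14 + 2*g (P(g, t) = 6 + 2*(g - 1*(-4)) = 6 + 2*(g + 4) = 6 + 2*(4 + g) = 6 + (8 + 2*g) = 14 + 2*g)
(-21*(-16))*(-3 + P(k, 4*4 + 4)) = (-21*(-16))*(-3 + (14 + 2*0)) = 336*(-3 + (14 + 0)) = 336*(-3 + 14) = 336*11 = 3696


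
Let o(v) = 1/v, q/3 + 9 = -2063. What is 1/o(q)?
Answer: -6216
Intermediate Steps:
q = -6216 (q = -27 + 3*(-2063) = -27 - 6189 = -6216)
1/o(q) = 1/(1/(-6216)) = 1/(-1/6216) = -6216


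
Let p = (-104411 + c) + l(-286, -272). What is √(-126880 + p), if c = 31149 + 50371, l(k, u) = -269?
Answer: 22*I*√310 ≈ 387.35*I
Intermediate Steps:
c = 81520
p = -23160 (p = (-104411 + 81520) - 269 = -22891 - 269 = -23160)
√(-126880 + p) = √(-126880 - 23160) = √(-150040) = 22*I*√310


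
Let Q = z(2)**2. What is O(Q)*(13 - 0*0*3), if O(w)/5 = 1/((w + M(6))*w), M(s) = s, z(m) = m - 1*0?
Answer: 13/8 ≈ 1.6250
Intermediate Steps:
z(m) = m (z(m) = m + 0 = m)
Q = 4 (Q = 2**2 = 4)
O(w) = 5/(w*(6 + w)) (O(w) = 5*(1/((w + 6)*w)) = 5*(1/((6 + w)*w)) = 5*(1/(w*(6 + w))) = 5/(w*(6 + w)))
O(Q)*(13 - 0*0*3) = (5/(4*(6 + 4)))*(13 - 0*0*3) = (5*(1/4)/10)*(13 - 0*3) = (5*(1/4)*(1/10))*(13 - 1*0) = (13 + 0)/8 = (1/8)*13 = 13/8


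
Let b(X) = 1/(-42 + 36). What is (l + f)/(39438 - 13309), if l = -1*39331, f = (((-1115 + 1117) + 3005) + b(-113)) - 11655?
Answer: -287875/156774 ≈ -1.8362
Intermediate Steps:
b(X) = -1/6 (b(X) = 1/(-6) = -1/6)
f = -51889/6 (f = (((-1115 + 1117) + 3005) - 1/6) - 11655 = ((2 + 3005) - 1/6) - 11655 = (3007 - 1/6) - 11655 = 18041/6 - 11655 = -51889/6 ≈ -8648.2)
l = -39331
(l + f)/(39438 - 13309) = (-39331 - 51889/6)/(39438 - 13309) = -287875/6/26129 = -287875/6*1/26129 = -287875/156774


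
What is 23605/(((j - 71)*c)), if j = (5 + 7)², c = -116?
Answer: -23605/8468 ≈ -2.7876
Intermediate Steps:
j = 144 (j = 12² = 144)
23605/(((j - 71)*c)) = 23605/(((144 - 71)*(-116))) = 23605/((73*(-116))) = 23605/(-8468) = 23605*(-1/8468) = -23605/8468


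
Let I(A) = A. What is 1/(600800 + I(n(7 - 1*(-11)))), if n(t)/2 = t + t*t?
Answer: 1/601484 ≈ 1.6626e-6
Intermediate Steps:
n(t) = 2*t + 2*t² (n(t) = 2*(t + t*t) = 2*(t + t²) = 2*t + 2*t²)
1/(600800 + I(n(7 - 1*(-11)))) = 1/(600800 + 2*(7 - 1*(-11))*(1 + (7 - 1*(-11)))) = 1/(600800 + 2*(7 + 11)*(1 + (7 + 11))) = 1/(600800 + 2*18*(1 + 18)) = 1/(600800 + 2*18*19) = 1/(600800 + 684) = 1/601484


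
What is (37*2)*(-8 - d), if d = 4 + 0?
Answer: -888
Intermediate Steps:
d = 4
(37*2)*(-8 - d) = (37*2)*(-8 - 1*4) = 74*(-8 - 4) = 74*(-12) = -888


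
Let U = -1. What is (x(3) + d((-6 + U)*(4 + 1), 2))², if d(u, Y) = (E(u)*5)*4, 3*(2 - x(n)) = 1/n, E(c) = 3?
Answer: 310249/81 ≈ 3830.2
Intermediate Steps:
x(n) = 2 - 1/(3*n)
d(u, Y) = 60 (d(u, Y) = (3*5)*4 = 15*4 = 60)
(x(3) + d((-6 + U)*(4 + 1), 2))² = ((2 - ⅓/3) + 60)² = ((2 - ⅓*⅓) + 60)² = ((2 - ⅑) + 60)² = (17/9 + 60)² = (557/9)² = 310249/81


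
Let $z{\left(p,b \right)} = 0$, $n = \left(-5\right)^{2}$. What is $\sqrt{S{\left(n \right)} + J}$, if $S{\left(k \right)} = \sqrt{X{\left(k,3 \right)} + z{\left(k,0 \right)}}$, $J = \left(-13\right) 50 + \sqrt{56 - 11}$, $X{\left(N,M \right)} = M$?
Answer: $\sqrt{-650 + \sqrt{3} + 3 \sqrt{5}} \approx 25.329 i$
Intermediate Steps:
$n = 25$
$J = -650 + 3 \sqrt{5}$ ($J = -650 + \sqrt{45} = -650 + 3 \sqrt{5} \approx -643.29$)
$S{\left(k \right)} = \sqrt{3}$ ($S{\left(k \right)} = \sqrt{3 + 0} = \sqrt{3}$)
$\sqrt{S{\left(n \right)} + J} = \sqrt{\sqrt{3} - \left(650 - 3 \sqrt{5}\right)} = \sqrt{-650 + \sqrt{3} + 3 \sqrt{5}}$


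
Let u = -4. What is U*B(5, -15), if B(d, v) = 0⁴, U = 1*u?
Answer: 0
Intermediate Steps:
U = -4 (U = 1*(-4) = -4)
B(d, v) = 0
U*B(5, -15) = -4*0 = 0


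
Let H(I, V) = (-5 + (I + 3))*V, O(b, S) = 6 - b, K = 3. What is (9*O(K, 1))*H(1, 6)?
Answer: -162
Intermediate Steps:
H(I, V) = V*(-2 + I) (H(I, V) = (-5 + (3 + I))*V = (-2 + I)*V = V*(-2 + I))
(9*O(K, 1))*H(1, 6) = (9*(6 - 1*3))*(6*(-2 + 1)) = (9*(6 - 3))*(6*(-1)) = (9*3)*(-6) = 27*(-6) = -162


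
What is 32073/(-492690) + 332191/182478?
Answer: 13151213908/7492090485 ≈ 1.7553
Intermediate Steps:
32073/(-492690) + 332191/182478 = 32073*(-1/492690) + 332191*(1/182478) = -10691/164230 + 332191/182478 = 13151213908/7492090485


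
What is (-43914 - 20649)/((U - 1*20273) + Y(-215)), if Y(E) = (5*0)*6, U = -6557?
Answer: 64563/26830 ≈ 2.4064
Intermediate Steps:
Y(E) = 0 (Y(E) = 0*6 = 0)
(-43914 - 20649)/((U - 1*20273) + Y(-215)) = (-43914 - 20649)/((-6557 - 1*20273) + 0) = -64563/((-6557 - 20273) + 0) = -64563/(-26830 + 0) = -64563/(-26830) = -64563*(-1/26830) = 64563/26830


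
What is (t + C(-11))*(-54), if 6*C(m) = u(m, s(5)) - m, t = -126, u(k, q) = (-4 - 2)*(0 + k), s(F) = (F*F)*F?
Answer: 6111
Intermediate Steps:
s(F) = F**3 (s(F) = F**2*F = F**3)
u(k, q) = -6*k
C(m) = -7*m/6 (C(m) = (-6*m - m)/6 = (-7*m)/6 = -7*m/6)
(t + C(-11))*(-54) = (-126 - 7/6*(-11))*(-54) = (-126 + 77/6)*(-54) = -679/6*(-54) = 6111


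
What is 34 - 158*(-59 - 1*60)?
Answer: 18836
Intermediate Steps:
34 - 158*(-59 - 1*60) = 34 - 158*(-59 - 60) = 34 - 158*(-119) = 34 + 18802 = 18836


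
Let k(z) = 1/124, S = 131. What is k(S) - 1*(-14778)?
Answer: 1832473/124 ≈ 14778.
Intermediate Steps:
k(z) = 1/124
k(S) - 1*(-14778) = 1/124 - 1*(-14778) = 1/124 + 14778 = 1832473/124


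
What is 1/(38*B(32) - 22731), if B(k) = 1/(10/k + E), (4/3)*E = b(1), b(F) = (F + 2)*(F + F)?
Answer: -77/1749679 ≈ -4.4008e-5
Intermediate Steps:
b(F) = 2*F*(2 + F) (b(F) = (2 + F)*(2*F) = 2*F*(2 + F))
E = 9/2 (E = 3*(2*1*(2 + 1))/4 = 3*(2*1*3)/4 = (¾)*6 = 9/2 ≈ 4.5000)
B(k) = 1/(9/2 + 10/k) (B(k) = 1/(10/k + 9/2) = 1/(9/2 + 10/k))
1/(38*B(32) - 22731) = 1/(38*(2*32/(20 + 9*32)) - 22731) = 1/(38*(2*32/(20 + 288)) - 22731) = 1/(38*(2*32/308) - 22731) = 1/(38*(2*32*(1/308)) - 22731) = 1/(38*(16/77) - 22731) = 1/(608/77 - 22731) = 1/(-1749679/77) = -77/1749679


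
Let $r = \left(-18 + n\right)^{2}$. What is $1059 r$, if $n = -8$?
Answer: $715884$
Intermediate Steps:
$r = 676$ ($r = \left(-18 - 8\right)^{2} = \left(-26\right)^{2} = 676$)
$1059 r = 1059 \cdot 676 = 715884$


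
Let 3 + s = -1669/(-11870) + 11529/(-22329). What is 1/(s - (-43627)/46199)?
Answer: -453512021510/1102664454473 ≈ -0.41129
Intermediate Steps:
s = -33137697/9816490 (s = -3 + (-1669/(-11870) + 11529/(-22329)) = -3 + (-1669*(-1/11870) + 11529*(-1/22329)) = -3 + (1669/11870 - 427/827) = -3 - 3688227/9816490 = -33137697/9816490 ≈ -3.3757)
1/(s - (-43627)/46199) = 1/(-33137697/9816490 - (-43627)/46199) = 1/(-33137697/9816490 - 1*(-43627/46199)) = 1/(-33137697/9816490 + 43627/46199) = 1/(-1102664454473/453512021510) = -453512021510/1102664454473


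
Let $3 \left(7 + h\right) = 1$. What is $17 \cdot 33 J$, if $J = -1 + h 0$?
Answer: $-561$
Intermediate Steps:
$h = - \frac{20}{3}$ ($h = -7 + \frac{1}{3} \cdot 1 = -7 + \frac{1}{3} = - \frac{20}{3} \approx -6.6667$)
$J = -1$ ($J = -1 - 0 = -1 + 0 = -1$)
$17 \cdot 33 J = 17 \cdot 33 \left(-1\right) = 561 \left(-1\right) = -561$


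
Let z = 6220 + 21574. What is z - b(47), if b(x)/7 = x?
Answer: 27465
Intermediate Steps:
b(x) = 7*x
z = 27794
z - b(47) = 27794 - 7*47 = 27794 - 1*329 = 27794 - 329 = 27465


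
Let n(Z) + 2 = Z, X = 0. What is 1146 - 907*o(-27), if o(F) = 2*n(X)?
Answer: 4774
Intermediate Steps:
n(Z) = -2 + Z
o(F) = -4 (o(F) = 2*(-2 + 0) = 2*(-2) = -4)
1146 - 907*o(-27) = 1146 - 907*(-4) = 1146 + 3628 = 4774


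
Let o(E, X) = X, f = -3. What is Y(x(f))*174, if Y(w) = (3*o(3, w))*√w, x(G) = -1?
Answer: -522*I ≈ -522.0*I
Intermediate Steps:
Y(w) = 3*w^(3/2) (Y(w) = (3*w)*√w = 3*w^(3/2))
Y(x(f))*174 = (3*(-1)^(3/2))*174 = (3*(-I))*174 = -3*I*174 = -522*I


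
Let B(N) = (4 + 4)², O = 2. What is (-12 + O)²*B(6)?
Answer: 6400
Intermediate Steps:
B(N) = 64 (B(N) = 8² = 64)
(-12 + O)²*B(6) = (-12 + 2)²*64 = (-10)²*64 = 100*64 = 6400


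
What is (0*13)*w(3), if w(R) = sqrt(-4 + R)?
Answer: 0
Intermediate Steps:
(0*13)*w(3) = (0*13)*sqrt(-4 + 3) = 0*sqrt(-1) = 0*I = 0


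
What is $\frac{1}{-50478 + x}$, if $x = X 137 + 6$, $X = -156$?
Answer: $- \frac{1}{71844} \approx -1.3919 \cdot 10^{-5}$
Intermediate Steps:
$x = -21366$ ($x = \left(-156\right) 137 + 6 = -21372 + 6 = -21366$)
$\frac{1}{-50478 + x} = \frac{1}{-50478 - 21366} = \frac{1}{-71844} = - \frac{1}{71844}$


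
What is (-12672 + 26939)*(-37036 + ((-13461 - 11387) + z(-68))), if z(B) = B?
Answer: -883869184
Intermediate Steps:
(-12672 + 26939)*(-37036 + ((-13461 - 11387) + z(-68))) = (-12672 + 26939)*(-37036 + ((-13461 - 11387) - 68)) = 14267*(-37036 + (-24848 - 68)) = 14267*(-37036 - 24916) = 14267*(-61952) = -883869184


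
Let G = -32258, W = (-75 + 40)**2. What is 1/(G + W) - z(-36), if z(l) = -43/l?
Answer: -1334455/1117188 ≈ -1.1945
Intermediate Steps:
W = 1225 (W = (-35)**2 = 1225)
1/(G + W) - z(-36) = 1/(-32258 + 1225) - (-43)/(-36) = 1/(-31033) - (-43)*(-1)/36 = -1/31033 - 1*43/36 = -1/31033 - 43/36 = -1334455/1117188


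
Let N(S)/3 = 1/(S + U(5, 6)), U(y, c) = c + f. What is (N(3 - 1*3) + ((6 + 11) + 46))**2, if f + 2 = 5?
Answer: 36100/9 ≈ 4011.1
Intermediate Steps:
f = 3 (f = -2 + 5 = 3)
U(y, c) = 3 + c (U(y, c) = c + 3 = 3 + c)
N(S) = 3/(9 + S) (N(S) = 3/(S + (3 + 6)) = 3/(S + 9) = 3/(9 + S))
(N(3 - 1*3) + ((6 + 11) + 46))**2 = (3/(9 + (3 - 1*3)) + ((6 + 11) + 46))**2 = (3/(9 + (3 - 3)) + (17 + 46))**2 = (3/(9 + 0) + 63)**2 = (3/9 + 63)**2 = (3*(1/9) + 63)**2 = (1/3 + 63)**2 = (190/3)**2 = 36100/9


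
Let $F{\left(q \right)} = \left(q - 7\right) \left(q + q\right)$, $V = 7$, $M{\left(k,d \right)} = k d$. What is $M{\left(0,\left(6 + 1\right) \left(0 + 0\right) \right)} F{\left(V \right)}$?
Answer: $0$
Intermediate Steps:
$M{\left(k,d \right)} = d k$
$F{\left(q \right)} = 2 q \left(-7 + q\right)$ ($F{\left(q \right)} = \left(-7 + q\right) 2 q = 2 q \left(-7 + q\right)$)
$M{\left(0,\left(6 + 1\right) \left(0 + 0\right) \right)} F{\left(V \right)} = \left(6 + 1\right) \left(0 + 0\right) 0 \cdot 2 \cdot 7 \left(-7 + 7\right) = 7 \cdot 0 \cdot 0 \cdot 2 \cdot 7 \cdot 0 = 0 \cdot 0 \cdot 0 = 0 \cdot 0 = 0$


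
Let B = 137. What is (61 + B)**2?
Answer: 39204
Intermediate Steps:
(61 + B)**2 = (61 + 137)**2 = 198**2 = 39204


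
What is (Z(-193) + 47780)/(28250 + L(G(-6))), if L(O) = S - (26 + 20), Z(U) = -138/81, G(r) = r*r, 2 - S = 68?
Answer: 58637/34533 ≈ 1.6980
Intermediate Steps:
S = -66 (S = 2 - 1*68 = 2 - 68 = -66)
G(r) = r**2
Z(U) = -46/27 (Z(U) = -138*1/81 = -46/27)
L(O) = -112 (L(O) = -66 - (26 + 20) = -66 - 1*46 = -66 - 46 = -112)
(Z(-193) + 47780)/(28250 + L(G(-6))) = (-46/27 + 47780)/(28250 - 112) = (1290014/27)/28138 = (1290014/27)*(1/28138) = 58637/34533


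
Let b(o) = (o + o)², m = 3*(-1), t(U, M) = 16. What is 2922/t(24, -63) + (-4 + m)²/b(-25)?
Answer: 913223/5000 ≈ 182.64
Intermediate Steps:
m = -3
b(o) = 4*o² (b(o) = (2*o)² = 4*o²)
2922/t(24, -63) + (-4 + m)²/b(-25) = 2922/16 + (-4 - 3)²/((4*(-25)²)) = 2922*(1/16) + (-7)²/((4*625)) = 1461/8 + 49/2500 = 913223/5000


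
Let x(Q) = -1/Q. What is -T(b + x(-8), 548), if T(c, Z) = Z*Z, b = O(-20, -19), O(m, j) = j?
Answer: -300304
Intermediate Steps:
b = -19
T(c, Z) = Z²
-T(b + x(-8), 548) = -1*548² = -1*300304 = -300304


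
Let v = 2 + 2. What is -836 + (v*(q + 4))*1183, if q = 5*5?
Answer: 136392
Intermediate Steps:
v = 4
q = 25
-836 + (v*(q + 4))*1183 = -836 + (4*(25 + 4))*1183 = -836 + (4*29)*1183 = -836 + 116*1183 = -836 + 137228 = 136392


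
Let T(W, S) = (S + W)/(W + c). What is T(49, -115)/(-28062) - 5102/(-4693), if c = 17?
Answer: 143177017/131694966 ≈ 1.0872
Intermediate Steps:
T(W, S) = (S + W)/(17 + W) (T(W, S) = (S + W)/(W + 17) = (S + W)/(17 + W))
T(49, -115)/(-28062) - 5102/(-4693) = ((-115 + 49)/(17 + 49))/(-28062) - 5102/(-4693) = (-66/66)*(-1/28062) - 5102*(-1/4693) = ((1/66)*(-66))*(-1/28062) + 5102/4693 = -1*(-1/28062) + 5102/4693 = 1/28062 + 5102/4693 = 143177017/131694966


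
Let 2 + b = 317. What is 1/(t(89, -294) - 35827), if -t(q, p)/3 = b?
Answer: -1/36772 ≈ -2.7195e-5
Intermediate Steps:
b = 315 (b = -2 + 317 = 315)
t(q, p) = -945 (t(q, p) = -3*315 = -945)
1/(t(89, -294) - 35827) = 1/(-945 - 35827) = 1/(-36772) = -1/36772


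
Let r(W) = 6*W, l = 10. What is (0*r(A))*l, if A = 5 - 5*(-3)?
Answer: 0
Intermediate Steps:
A = 20 (A = 5 + 15 = 20)
(0*r(A))*l = (0*(6*20))*10 = (0*120)*10 = 0*10 = 0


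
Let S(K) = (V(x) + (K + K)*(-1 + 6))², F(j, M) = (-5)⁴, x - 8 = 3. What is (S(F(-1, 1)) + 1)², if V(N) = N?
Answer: 1536649564814884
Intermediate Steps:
x = 11 (x = 8 + 3 = 11)
F(j, M) = 625
S(K) = (11 + 10*K)² (S(K) = (11 + (K + K)*(-1 + 6))² = (11 + (2*K)*5)² = (11 + 10*K)²)
(S(F(-1, 1)) + 1)² = ((11 + 10*625)² + 1)² = ((11 + 6250)² + 1)² = (6261² + 1)² = (39200121 + 1)² = 39200122² = 1536649564814884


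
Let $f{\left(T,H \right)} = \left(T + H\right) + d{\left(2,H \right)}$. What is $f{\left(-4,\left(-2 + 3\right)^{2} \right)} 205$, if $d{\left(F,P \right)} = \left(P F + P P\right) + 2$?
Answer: $410$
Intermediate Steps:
$d{\left(F,P \right)} = 2 + P^{2} + F P$ ($d{\left(F,P \right)} = \left(F P + P^{2}\right) + 2 = \left(P^{2} + F P\right) + 2 = 2 + P^{2} + F P$)
$f{\left(T,H \right)} = 2 + T + H^{2} + 3 H$ ($f{\left(T,H \right)} = \left(T + H\right) + \left(2 + H^{2} + 2 H\right) = \left(H + T\right) + \left(2 + H^{2} + 2 H\right) = 2 + T + H^{2} + 3 H$)
$f{\left(-4,\left(-2 + 3\right)^{2} \right)} 205 = \left(2 - 4 + \left(\left(-2 + 3\right)^{2}\right)^{2} + 3 \left(-2 + 3\right)^{2}\right) 205 = \left(2 - 4 + \left(1^{2}\right)^{2} + 3 \cdot 1^{2}\right) 205 = \left(2 - 4 + 1^{2} + 3 \cdot 1\right) 205 = \left(2 - 4 + 1 + 3\right) 205 = 2 \cdot 205 = 410$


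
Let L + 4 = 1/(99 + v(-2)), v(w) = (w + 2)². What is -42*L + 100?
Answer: 8830/33 ≈ 267.58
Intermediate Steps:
v(w) = (2 + w)²
L = -395/99 (L = -4 + 1/(99 + (2 - 2)²) = -4 + 1/(99 + 0²) = -4 + 1/(99 + 0) = -4 + 1/99 = -395/99 ≈ -3.9899)
-42*L + 100 = -42*(-395/99) + 100 = 5530/33 + 100 = 8830/33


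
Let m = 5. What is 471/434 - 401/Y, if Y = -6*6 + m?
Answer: 6085/434 ≈ 14.021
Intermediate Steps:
Y = -31 (Y = -6*6 + 5 = -36 + 5 = -31)
471/434 - 401/Y = 471/434 - 401/(-31) = 471*(1/434) - 401*(-1/31) = 471/434 + 401/31 = 6085/434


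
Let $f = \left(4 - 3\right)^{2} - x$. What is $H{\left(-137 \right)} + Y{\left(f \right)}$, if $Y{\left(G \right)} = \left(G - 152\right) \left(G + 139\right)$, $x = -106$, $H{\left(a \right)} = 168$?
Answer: $-10902$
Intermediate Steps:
$f = 107$ ($f = \left(4 - 3\right)^{2} - -106 = 1^{2} + 106 = 1 + 106 = 107$)
$Y{\left(G \right)} = \left(-152 + G\right) \left(139 + G\right)$
$H{\left(-137 \right)} + Y{\left(f \right)} = 168 - \left(22519 - 11449\right) = 168 - 11070 = -10902$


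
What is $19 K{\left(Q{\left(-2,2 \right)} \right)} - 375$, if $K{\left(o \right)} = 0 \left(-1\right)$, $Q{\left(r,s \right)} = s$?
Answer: $-375$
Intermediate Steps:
$K{\left(o \right)} = 0$
$19 K{\left(Q{\left(-2,2 \right)} \right)} - 375 = 19 \cdot 0 - 375 = 0 - 375 = -375$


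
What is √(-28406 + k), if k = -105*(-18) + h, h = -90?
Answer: I*√26606 ≈ 163.11*I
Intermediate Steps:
k = 1800 (k = -105*(-18) - 90 = 1890 - 90 = 1800)
√(-28406 + k) = √(-28406 + 1800) = √(-26606) = I*√26606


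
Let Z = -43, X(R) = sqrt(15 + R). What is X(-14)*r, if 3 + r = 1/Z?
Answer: -130/43 ≈ -3.0233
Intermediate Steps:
r = -130/43 (r = -3 + 1/(-43) = -3 - 1/43 = -130/43 ≈ -3.0233)
X(-14)*r = sqrt(15 - 14)*(-130/43) = sqrt(1)*(-130/43) = 1*(-130/43) = -130/43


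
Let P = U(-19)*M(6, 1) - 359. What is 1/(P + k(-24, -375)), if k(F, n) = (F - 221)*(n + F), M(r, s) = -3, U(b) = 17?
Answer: 1/97345 ≈ 1.0273e-5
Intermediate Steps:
k(F, n) = (-221 + F)*(F + n)
P = -410 (P = 17*(-3) - 359 = -51 - 359 = -410)
1/(P + k(-24, -375)) = 1/(-410 + ((-24)² - 221*(-24) - 221*(-375) - 24*(-375))) = 1/(-410 + (576 + 5304 + 82875 + 9000)) = 1/(-410 + 97755) = 1/97345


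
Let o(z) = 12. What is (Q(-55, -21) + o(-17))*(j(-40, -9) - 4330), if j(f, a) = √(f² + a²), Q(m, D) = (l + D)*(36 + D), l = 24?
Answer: -244473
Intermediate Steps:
Q(m, D) = (24 + D)*(36 + D)
j(f, a) = √(a² + f²)
(Q(-55, -21) + o(-17))*(j(-40, -9) - 4330) = ((864 + (-21)² + 60*(-21)) + 12)*(√((-9)² + (-40)²) - 4330) = ((864 + 441 - 1260) + 12)*(√(81 + 1600) - 4330) = (45 + 12)*(√1681 - 4330) = 57*(41 - 4330) = 57*(-4289) = -244473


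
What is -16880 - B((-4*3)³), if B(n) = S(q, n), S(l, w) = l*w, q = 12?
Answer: 3856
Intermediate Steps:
B(n) = 12*n
-16880 - B((-4*3)³) = -16880 - 12*(-4*3)³ = -16880 - 12*(-12)³ = -16880 - 12*(-1728) = -16880 - 1*(-20736) = -16880 + 20736 = 3856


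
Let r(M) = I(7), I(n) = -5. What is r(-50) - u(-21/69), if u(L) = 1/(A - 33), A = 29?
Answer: -19/4 ≈ -4.7500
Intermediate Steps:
r(M) = -5
u(L) = -1/4 (u(L) = 1/(29 - 33) = 1/(-4) = -1/4)
r(-50) - u(-21/69) = -5 - 1*(-1/4) = -5 + 1/4 = -19/4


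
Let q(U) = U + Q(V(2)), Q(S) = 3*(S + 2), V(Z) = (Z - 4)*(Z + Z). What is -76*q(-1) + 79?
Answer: 1523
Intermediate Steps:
V(Z) = 2*Z*(-4 + Z) (V(Z) = (-4 + Z)*(2*Z) = 2*Z*(-4 + Z))
Q(S) = 6 + 3*S (Q(S) = 3*(2 + S) = 6 + 3*S)
q(U) = -18 + U (q(U) = U + (6 + 3*(2*2*(-4 + 2))) = U + (6 + 3*(2*2*(-2))) = U + (6 + 3*(-8)) = U + (6 - 24) = U - 18 = -18 + U)
-76*q(-1) + 79 = -76*(-18 - 1) + 79 = -76*(-19) + 79 = 1444 + 79 = 1523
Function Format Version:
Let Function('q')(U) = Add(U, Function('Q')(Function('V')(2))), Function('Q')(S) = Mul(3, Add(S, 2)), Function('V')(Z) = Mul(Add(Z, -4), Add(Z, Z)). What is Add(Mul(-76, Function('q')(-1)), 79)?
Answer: 1523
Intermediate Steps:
Function('V')(Z) = Mul(2, Z, Add(-4, Z)) (Function('V')(Z) = Mul(Add(-4, Z), Mul(2, Z)) = Mul(2, Z, Add(-4, Z)))
Function('Q')(S) = Add(6, Mul(3, S)) (Function('Q')(S) = Mul(3, Add(2, S)) = Add(6, Mul(3, S)))
Function('q')(U) = Add(-18, U) (Function('q')(U) = Add(U, Add(6, Mul(3, Mul(2, 2, Add(-4, 2))))) = Add(U, Add(6, Mul(3, Mul(2, 2, -2)))) = Add(U, Add(6, Mul(3, -8))) = Add(U, Add(6, -24)) = Add(U, -18) = Add(-18, U))
Add(Mul(-76, Function('q')(-1)), 79) = Add(Mul(-76, Add(-18, -1)), 79) = Add(Mul(-76, -19), 79) = Add(1444, 79) = 1523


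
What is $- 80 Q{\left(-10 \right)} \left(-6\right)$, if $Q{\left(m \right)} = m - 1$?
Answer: $-5280$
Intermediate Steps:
$Q{\left(m \right)} = -1 + m$
$- 80 Q{\left(-10 \right)} \left(-6\right) = - 80 \left(-1 - 10\right) \left(-6\right) = \left(-80\right) \left(-11\right) \left(-6\right) = 880 \left(-6\right) = -5280$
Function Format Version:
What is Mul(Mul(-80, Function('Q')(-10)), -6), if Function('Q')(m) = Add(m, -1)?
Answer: -5280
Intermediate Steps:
Function('Q')(m) = Add(-1, m)
Mul(Mul(-80, Function('Q')(-10)), -6) = Mul(Mul(-80, Add(-1, -10)), -6) = Mul(Mul(-80, -11), -6) = Mul(880, -6) = -5280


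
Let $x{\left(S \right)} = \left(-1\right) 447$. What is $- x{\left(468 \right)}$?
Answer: $447$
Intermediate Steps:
$x{\left(S \right)} = -447$
$- x{\left(468 \right)} = \left(-1\right) \left(-447\right) = 447$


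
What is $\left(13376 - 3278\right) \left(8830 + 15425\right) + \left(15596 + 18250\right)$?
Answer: $244960836$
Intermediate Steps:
$\left(13376 - 3278\right) \left(8830 + 15425\right) + \left(15596 + 18250\right) = 10098 \cdot 24255 + 33846 = 244926990 + 33846 = 244960836$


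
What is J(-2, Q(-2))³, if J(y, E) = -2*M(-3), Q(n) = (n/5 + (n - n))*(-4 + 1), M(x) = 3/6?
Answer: -1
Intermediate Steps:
M(x) = ½ (M(x) = 3*(⅙) = ½)
Q(n) = -3*n/5 (Q(n) = (n*(⅕) + 0)*(-3) = (n/5 + 0)*(-3) = (n/5)*(-3) = -3*n/5)
J(y, E) = -1 (J(y, E) = -2*½ = -1)
J(-2, Q(-2))³ = (-1)³ = -1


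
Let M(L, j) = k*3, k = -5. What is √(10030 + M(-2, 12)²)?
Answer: √10255 ≈ 101.27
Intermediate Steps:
M(L, j) = -15 (M(L, j) = -5*3 = -15)
√(10030 + M(-2, 12)²) = √(10030 + (-15)²) = √(10030 + 225) = √10255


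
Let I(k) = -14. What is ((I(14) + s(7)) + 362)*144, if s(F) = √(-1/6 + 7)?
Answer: 50112 + 24*√246 ≈ 50488.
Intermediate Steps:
s(F) = √246/6 (s(F) = √(-1*⅙ + 7) = √(-⅙ + 7) = √(41/6) = √246/6)
((I(14) + s(7)) + 362)*144 = ((-14 + √246/6) + 362)*144 = (348 + √246/6)*144 = 50112 + 24*√246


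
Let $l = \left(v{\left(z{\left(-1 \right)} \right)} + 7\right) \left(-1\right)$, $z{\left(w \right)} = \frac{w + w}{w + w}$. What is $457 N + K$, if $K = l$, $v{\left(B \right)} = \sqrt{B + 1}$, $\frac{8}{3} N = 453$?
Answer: $\frac{621007}{8} - \sqrt{2} \approx 77625.0$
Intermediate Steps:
$N = \frac{1359}{8}$ ($N = \frac{3}{8} \cdot 453 = \frac{1359}{8} \approx 169.88$)
$z{\left(w \right)} = 1$ ($z{\left(w \right)} = \frac{2 w}{2 w} = 2 w \frac{1}{2 w} = 1$)
$v{\left(B \right)} = \sqrt{1 + B}$
$l = -7 - \sqrt{2}$ ($l = \left(\sqrt{1 + 1} + 7\right) \left(-1\right) = \left(\sqrt{2} + 7\right) \left(-1\right) = \left(7 + \sqrt{2}\right) \left(-1\right) = -7 - \sqrt{2} \approx -8.4142$)
$K = -7 - \sqrt{2} \approx -8.4142$
$457 N + K = 457 \cdot \frac{1359}{8} - \left(7 + \sqrt{2}\right) = \frac{621063}{8} - \left(7 + \sqrt{2}\right) = \frac{621007}{8} - \sqrt{2}$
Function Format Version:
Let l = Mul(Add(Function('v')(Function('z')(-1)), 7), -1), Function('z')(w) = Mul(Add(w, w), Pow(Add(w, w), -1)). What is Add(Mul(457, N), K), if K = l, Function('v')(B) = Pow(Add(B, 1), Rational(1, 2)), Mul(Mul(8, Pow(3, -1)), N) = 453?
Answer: Add(Rational(621007, 8), Mul(-1, Pow(2, Rational(1, 2)))) ≈ 77625.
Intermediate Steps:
N = Rational(1359, 8) (N = Mul(Rational(3, 8), 453) = Rational(1359, 8) ≈ 169.88)
Function('z')(w) = 1 (Function('z')(w) = Mul(Mul(2, w), Pow(Mul(2, w), -1)) = Mul(Mul(2, w), Mul(Rational(1, 2), Pow(w, -1))) = 1)
Function('v')(B) = Pow(Add(1, B), Rational(1, 2))
l = Add(-7, Mul(-1, Pow(2, Rational(1, 2)))) (l = Mul(Add(Pow(Add(1, 1), Rational(1, 2)), 7), -1) = Mul(Add(Pow(2, Rational(1, 2)), 7), -1) = Mul(Add(7, Pow(2, Rational(1, 2))), -1) = Add(-7, Mul(-1, Pow(2, Rational(1, 2)))) ≈ -8.4142)
K = Add(-7, Mul(-1, Pow(2, Rational(1, 2)))) ≈ -8.4142
Add(Mul(457, N), K) = Add(Mul(457, Rational(1359, 8)), Add(-7, Mul(-1, Pow(2, Rational(1, 2))))) = Add(Rational(621063, 8), Add(-7, Mul(-1, Pow(2, Rational(1, 2))))) = Add(Rational(621007, 8), Mul(-1, Pow(2, Rational(1, 2))))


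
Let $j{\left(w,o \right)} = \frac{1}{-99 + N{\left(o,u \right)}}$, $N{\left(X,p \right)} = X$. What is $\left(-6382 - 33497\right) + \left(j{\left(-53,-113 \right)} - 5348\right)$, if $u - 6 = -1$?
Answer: $- \frac{9588125}{212} \approx -45227.0$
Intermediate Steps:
$u = 5$ ($u = 6 - 1 = 5$)
$j{\left(w,o \right)} = \frac{1}{-99 + o}$
$\left(-6382 - 33497\right) + \left(j{\left(-53,-113 \right)} - 5348\right) = \left(-6382 - 33497\right) + \left(\frac{1}{-99 - 113} - 5348\right) = -39879 - \left(5348 - \frac{1}{-212}\right) = -39879 - \frac{1133777}{212} = - \frac{9588125}{212}$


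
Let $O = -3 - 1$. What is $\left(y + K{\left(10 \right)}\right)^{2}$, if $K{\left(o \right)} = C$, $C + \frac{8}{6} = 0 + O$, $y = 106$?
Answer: $\frac{91204}{9} \approx 10134.0$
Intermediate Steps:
$O = -4$
$C = - \frac{16}{3}$ ($C = - \frac{4}{3} + \left(0 - 4\right) = - \frac{4}{3} - 4 = - \frac{16}{3} \approx -5.3333$)
$K{\left(o \right)} = - \frac{16}{3}$
$\left(y + K{\left(10 \right)}\right)^{2} = \left(106 - \frac{16}{3}\right)^{2} = \left(\frac{302}{3}\right)^{2} = \frac{91204}{9}$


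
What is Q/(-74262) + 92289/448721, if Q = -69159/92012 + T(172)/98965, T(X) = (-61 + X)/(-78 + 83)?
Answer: 104019029182050044001/505729031987635328600 ≈ 0.20568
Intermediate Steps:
T(X) = -61/5 + X/5 (T(X) = (-61 + X)/5 = (-61 + X)*(1/5) = -61/5 + X/5)
Q = -34211388843/45529837900 (Q = -69159/92012 + (-61/5 + (1/5)*172)/98965 = -69159*1/92012 + (-61/5 + 172/5)*(1/98965) = -69159/92012 + (111/5)*(1/98965) = -69159/92012 + 111/494825 = -34211388843/45529837900 ≈ -0.75141)
Q/(-74262) + 92289/448721 = -34211388843/45529837900/(-74262) + 92289/448721 = -34211388843/45529837900*(-1/74262) + 92289*(1/448721) = 11403796281/1127045607376600 + 92289/448721 = 104019029182050044001/505729031987635328600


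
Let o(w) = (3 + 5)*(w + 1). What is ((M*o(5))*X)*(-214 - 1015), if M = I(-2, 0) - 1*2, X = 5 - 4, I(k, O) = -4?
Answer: 353952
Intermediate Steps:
o(w) = 8 + 8*w (o(w) = 8*(1 + w) = 8 + 8*w)
X = 1
M = -6 (M = -4 - 1*2 = -4 - 2 = -6)
((M*o(5))*X)*(-214 - 1015) = (-6*(8 + 8*5)*1)*(-214 - 1015) = (-6*(8 + 40)*1)*(-1229) = (-6*48*1)*(-1229) = -288*1*(-1229) = -288*(-1229) = 353952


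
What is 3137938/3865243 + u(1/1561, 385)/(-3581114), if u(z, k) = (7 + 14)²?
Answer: 11235609130769/13841875820702 ≈ 0.81171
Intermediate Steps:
u(z, k) = 441 (u(z, k) = 21² = 441)
3137938/3865243 + u(1/1561, 385)/(-3581114) = 3137938/3865243 + 441/(-3581114) = 3137938*(1/3865243) + 441*(-1/3581114) = 3137938/3865243 - 441/3581114 = 11235609130769/13841875820702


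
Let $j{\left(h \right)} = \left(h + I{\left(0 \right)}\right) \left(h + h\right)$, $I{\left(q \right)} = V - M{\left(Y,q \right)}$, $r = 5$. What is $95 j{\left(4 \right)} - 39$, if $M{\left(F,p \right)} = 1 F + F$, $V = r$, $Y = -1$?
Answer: $8321$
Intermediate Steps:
$V = 5$
$M{\left(F,p \right)} = 2 F$ ($M{\left(F,p \right)} = F + F = 2 F$)
$I{\left(q \right)} = 7$ ($I{\left(q \right)} = 5 - 2 \left(-1\right) = 5 - -2 = 5 + 2 = 7$)
$j{\left(h \right)} = 2 h \left(7 + h\right)$ ($j{\left(h \right)} = \left(h + 7\right) \left(h + h\right) = \left(7 + h\right) 2 h = 2 h \left(7 + h\right)$)
$95 j{\left(4 \right)} - 39 = 95 \cdot 2 \cdot 4 \left(7 + 4\right) - 39 = 95 \cdot 2 \cdot 4 \cdot 11 - 39 = 95 \cdot 88 - 39 = 8360 - 39 = 8321$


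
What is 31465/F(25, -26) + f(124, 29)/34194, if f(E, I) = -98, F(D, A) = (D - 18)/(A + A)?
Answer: -3996252829/17097 ≈ -2.3374e+5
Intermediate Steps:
F(D, A) = (-18 + D)/(2*A) (F(D, A) = (-18 + D)/((2*A)) = (-18 + D)*(1/(2*A)) = (-18 + D)/(2*A))
31465/F(25, -26) + f(124, 29)/34194 = 31465/(((½)*(-18 + 25)/(-26))) - 98/34194 = 31465/(((½)*(-1/26)*7)) - 98*1/34194 = 31465/(-7/52) - 49/17097 = 31465*(-52/7) - 49/17097 = -233740 - 49/17097 = -3996252829/17097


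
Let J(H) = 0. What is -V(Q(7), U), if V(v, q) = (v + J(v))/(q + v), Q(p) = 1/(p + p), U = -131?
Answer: 1/1833 ≈ 0.00054555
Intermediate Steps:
Q(p) = 1/(2*p)
V(v, q) = v/(q + v) (V(v, q) = (v + 0)/(q + v) = v/(q + v))
-V(Q(7), U) = -(½)/7/(-131 + (½)/7) = -(½)*(⅐)/(-131 + (½)*(⅐)) = -1/(14*(-131 + 1/14)) = -1/(14*(-1833/14)) = -(-14)/(14*1833) = -1*(-1/1833) = 1/1833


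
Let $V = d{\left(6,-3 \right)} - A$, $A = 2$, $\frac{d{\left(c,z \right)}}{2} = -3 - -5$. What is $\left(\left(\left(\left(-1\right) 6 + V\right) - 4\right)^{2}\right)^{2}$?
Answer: $4096$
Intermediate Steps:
$d{\left(c,z \right)} = 4$ ($d{\left(c,z \right)} = 2 \left(-3 - -5\right) = 2 \left(-3 + 5\right) = 2 \cdot 2 = 4$)
$V = 2$ ($V = 4 - 2 = 2$)
$\left(\left(\left(\left(-1\right) 6 + V\right) - 4\right)^{2}\right)^{2} = \left(\left(\left(\left(-1\right) 6 + 2\right) - 4\right)^{2}\right)^{2} = \left(\left(\left(-6 + 2\right) - 4\right)^{2}\right)^{2} = \left(\left(-4 - 4\right)^{2}\right)^{2} = \left(\left(-8\right)^{2}\right)^{2} = 64^{2} = 4096$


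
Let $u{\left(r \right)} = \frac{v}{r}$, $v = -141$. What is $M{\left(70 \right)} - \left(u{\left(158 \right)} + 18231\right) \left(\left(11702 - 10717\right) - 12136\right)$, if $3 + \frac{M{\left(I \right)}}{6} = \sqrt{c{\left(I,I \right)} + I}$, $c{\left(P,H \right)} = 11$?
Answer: $\frac{32118866595}{158} \approx 2.0328 \cdot 10^{8}$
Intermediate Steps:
$M{\left(I \right)} = -18 + 6 \sqrt{11 + I}$
$u{\left(r \right)} = - \frac{141}{r}$
$M{\left(70 \right)} - \left(u{\left(158 \right)} + 18231\right) \left(\left(11702 - 10717\right) - 12136\right) = \left(-18 + 6 \sqrt{11 + 70}\right) - \left(- \frac{141}{158} + 18231\right) \left(\left(11702 - 10717\right) - 12136\right) = \left(-18 + 6 \sqrt{81}\right) - \left(\left(-141\right) \frac{1}{158} + 18231\right) \left(\left(11702 - 10717\right) - 12136\right) = \left(-18 + 6 \cdot 9\right) - \left(- \frac{141}{158} + 18231\right) \left(985 - 12136\right) = \left(-18 + 54\right) - \frac{2880357}{158} \left(-11151\right) = 36 - - \frac{32118860907}{158} = 36 + \frac{32118860907}{158} = \frac{32118866595}{158}$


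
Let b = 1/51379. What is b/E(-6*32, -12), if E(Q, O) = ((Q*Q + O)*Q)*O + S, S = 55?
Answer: 1/4362439989877 ≈ 2.2923e-13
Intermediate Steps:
b = 1/51379 ≈ 1.9463e-5
E(Q, O) = 55 + O*Q*(O + Q²) (E(Q, O) = ((Q*Q + O)*Q)*O + 55 = ((Q² + O)*Q)*O + 55 = ((O + Q²)*Q)*O + 55 = (Q*(O + Q²))*O + 55 = O*Q*(O + Q²) + 55 = 55 + O*Q*(O + Q²))
b/E(-6*32, -12) = 1/(51379*(55 - 12*(-6*32)³ - 6*32*(-12)²)) = 1/(51379*(55 - 12*(-192)³ - 192*144)) = 1/(51379*(55 - 12*(-7077888) - 27648)) = 1/(51379*(55 + 84934656 - 27648)) = (1/51379)/84907063 = (1/51379)*(1/84907063) = 1/4362439989877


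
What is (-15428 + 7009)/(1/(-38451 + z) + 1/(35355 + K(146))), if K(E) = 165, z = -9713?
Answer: -3600775318080/3161 ≈ -1.1391e+9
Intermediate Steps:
(-15428 + 7009)/(1/(-38451 + z) + 1/(35355 + K(146))) = (-15428 + 7009)/(1/(-38451 - 9713) + 1/(35355 + 165)) = -8419/(1/(-48164) + 1/35520) = -8419/(-1/48164 + 1/35520) = -8419/3161/427696320 = -8419*427696320/3161 = -3600775318080/3161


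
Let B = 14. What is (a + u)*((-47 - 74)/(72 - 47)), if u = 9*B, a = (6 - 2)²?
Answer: -17182/25 ≈ -687.28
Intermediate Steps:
a = 16 (a = 4² = 16)
u = 126 (u = 9*14 = 126)
(a + u)*((-47 - 74)/(72 - 47)) = (16 + 126)*((-47 - 74)/(72 - 47)) = 142*(-121/25) = -17182/25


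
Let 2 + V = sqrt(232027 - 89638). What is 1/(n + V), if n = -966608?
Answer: -966610/934334749711 - 3*sqrt(15821)/934334749711 ≈ -1.0349e-6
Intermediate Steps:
V = -2 + 3*sqrt(15821) (V = -2 + sqrt(232027 - 89638) = -2 + sqrt(142389) = -2 + 3*sqrt(15821) ≈ 375.34)
1/(n + V) = 1/(-966608 + (-2 + 3*sqrt(15821))) = 1/(-966610 + 3*sqrt(15821))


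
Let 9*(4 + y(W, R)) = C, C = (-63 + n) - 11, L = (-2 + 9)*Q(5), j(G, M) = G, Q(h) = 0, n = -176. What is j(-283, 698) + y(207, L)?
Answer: -2833/9 ≈ -314.78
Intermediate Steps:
L = 0 (L = (-2 + 9)*0 = 7*0 = 0)
C = -250 (C = (-63 - 176) - 11 = -239 - 11 = -250)
y(W, R) = -286/9 (y(W, R) = -4 + (1/9)*(-250) = -4 - 250/9 = -286/9)
j(-283, 698) + y(207, L) = -283 - 286/9 = -2833/9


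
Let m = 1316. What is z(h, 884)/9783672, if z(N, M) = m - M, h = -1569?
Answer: 18/407653 ≈ 4.4155e-5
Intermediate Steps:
z(N, M) = 1316 - M
z(h, 884)/9783672 = (1316 - 1*884)/9783672 = (1316 - 884)*(1/9783672) = 432*(1/9783672) = 18/407653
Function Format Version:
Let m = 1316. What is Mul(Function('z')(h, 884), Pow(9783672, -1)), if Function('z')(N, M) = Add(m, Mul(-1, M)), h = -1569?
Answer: Rational(18, 407653) ≈ 4.4155e-5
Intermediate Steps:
Function('z')(N, M) = Add(1316, Mul(-1, M))
Mul(Function('z')(h, 884), Pow(9783672, -1)) = Mul(Add(1316, Mul(-1, 884)), Pow(9783672, -1)) = Mul(Add(1316, -884), Rational(1, 9783672)) = Mul(432, Rational(1, 9783672)) = Rational(18, 407653)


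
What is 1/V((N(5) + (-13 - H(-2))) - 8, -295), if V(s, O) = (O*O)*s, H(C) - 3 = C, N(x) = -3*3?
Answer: -1/2697775 ≈ -3.7068e-7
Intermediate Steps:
N(x) = -9
H(C) = 3 + C
V(s, O) = s*O² (V(s, O) = O²*s = s*O²)
1/V((N(5) + (-13 - H(-2))) - 8, -295) = 1/(((-9 + (-13 - (3 - 2))) - 8)*(-295)²) = 1/(((-9 + (-13 - 1*1)) - 8)*87025) = 1/(((-9 + (-13 - 1)) - 8)*87025) = 1/(((-9 - 14) - 8)*87025) = 1/((-23 - 8)*87025) = 1/(-31*87025) = 1/(-2697775) = -1/2697775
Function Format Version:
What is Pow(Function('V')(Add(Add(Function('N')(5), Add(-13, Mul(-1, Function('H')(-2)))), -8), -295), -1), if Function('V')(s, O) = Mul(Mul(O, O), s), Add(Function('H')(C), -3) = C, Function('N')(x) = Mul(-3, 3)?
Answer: Rational(-1, 2697775) ≈ -3.7068e-7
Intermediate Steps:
Function('N')(x) = -9
Function('H')(C) = Add(3, C)
Function('V')(s, O) = Mul(s, Pow(O, 2)) (Function('V')(s, O) = Mul(Pow(O, 2), s) = Mul(s, Pow(O, 2)))
Pow(Function('V')(Add(Add(Function('N')(5), Add(-13, Mul(-1, Function('H')(-2)))), -8), -295), -1) = Pow(Mul(Add(Add(-9, Add(-13, Mul(-1, Add(3, -2)))), -8), Pow(-295, 2)), -1) = Pow(Mul(Add(Add(-9, Add(-13, Mul(-1, 1))), -8), 87025), -1) = Pow(Mul(Add(Add(-9, Add(-13, -1)), -8), 87025), -1) = Pow(Mul(Add(Add(-9, -14), -8), 87025), -1) = Pow(Mul(Add(-23, -8), 87025), -1) = Pow(Mul(-31, 87025), -1) = Pow(-2697775, -1) = Rational(-1, 2697775)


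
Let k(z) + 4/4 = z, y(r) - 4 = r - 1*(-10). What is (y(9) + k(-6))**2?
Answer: 256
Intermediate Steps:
y(r) = 14 + r (y(r) = 4 + (r - 1*(-10)) = 4 + (r + 10) = 4 + (10 + r) = 14 + r)
k(z) = -1 + z
(y(9) + k(-6))**2 = ((14 + 9) + (-1 - 6))**2 = (23 - 7)**2 = 16**2 = 256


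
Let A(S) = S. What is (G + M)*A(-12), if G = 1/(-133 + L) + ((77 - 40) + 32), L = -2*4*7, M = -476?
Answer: 307696/63 ≈ 4884.1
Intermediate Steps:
L = -56 (L = -8*7 = -56)
G = 13040/189 (G = 1/(-133 - 56) + ((77 - 40) + 32) = 1/(-189) + (37 + 32) = -1/189 + 69 = 13040/189 ≈ 68.995)
(G + M)*A(-12) = (13040/189 - 476)*(-12) = -76924/189*(-12) = 307696/63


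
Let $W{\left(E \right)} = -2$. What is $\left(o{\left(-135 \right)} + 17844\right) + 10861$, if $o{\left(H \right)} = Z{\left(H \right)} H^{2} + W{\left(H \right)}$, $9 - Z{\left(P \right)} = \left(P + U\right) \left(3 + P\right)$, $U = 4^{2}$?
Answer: $-286085572$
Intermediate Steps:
$U = 16$
$Z{\left(P \right)} = 9 - \left(3 + P\right) \left(16 + P\right)$ ($Z{\left(P \right)} = 9 - \left(P + 16\right) \left(3 + P\right) = 9 - \left(16 + P\right) \left(3 + P\right) = 9 - \left(3 + P\right) \left(16 + P\right)$)
$o{\left(H \right)} = -2 + H^{2} \left(-39 - H^{2} - 19 H\right)$ ($o{\left(H \right)} = \left(-39 - H^{2} - 19 H\right) H^{2} - 2 = H^{2} \left(-39 - H^{2} - 19 H\right) - 2 = -2 + H^{2} \left(-39 - H^{2} - 19 H\right)$)
$\left(o{\left(-135 \right)} + 17844\right) + 10861 = \left(\left(-2 - \left(-135\right)^{2} \left(39 + \left(-135\right)^{2} + 19 \left(-135\right)\right)\right) + 17844\right) + 10861 = \left(\left(-2 - 18225 \left(39 + 18225 - 2565\right)\right) + 17844\right) + 10861 = \left(\left(-2 - 18225 \cdot 15699\right) + 17844\right) + 10861 = \left(\left(-2 - 286114275\right) + 17844\right) + 10861 = \left(-286114277 + 17844\right) + 10861 = -286096433 + 10861 = -286085572$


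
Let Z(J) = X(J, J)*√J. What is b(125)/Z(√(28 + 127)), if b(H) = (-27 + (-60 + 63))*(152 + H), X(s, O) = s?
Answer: -6648*155^(¼)/155 ≈ -151.34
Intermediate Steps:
Z(J) = J^(3/2) (Z(J) = J*√J = J^(3/2))
b(H) = -3648 - 24*H (b(H) = (-27 + 3)*(152 + H) = -24*(152 + H) = -3648 - 24*H)
b(125)/Z(√(28 + 127)) = (-3648 - 24*125)/((√(28 + 127))^(3/2)) = (-3648 - 3000)/((√155)^(3/2)) = -6648*155^(¼)/155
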